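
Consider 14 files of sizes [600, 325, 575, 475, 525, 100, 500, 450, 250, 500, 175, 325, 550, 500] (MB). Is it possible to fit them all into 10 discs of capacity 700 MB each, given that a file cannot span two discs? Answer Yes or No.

A valid assignment using 10 discs:
  disc 1: 600 + 100 = 700
  disc 2: 575 = 575
  disc 3: 550 = 550
  disc 4: 525 + 175 = 700
  disc 5: 500 = 500
  disc 6: 500 = 500
  disc 7: 500 = 500
  disc 8: 475 = 475
  disc 9: 450 + 250 = 700
  disc 10: 325 + 325 = 650
Every load is within 700 MB, so 10 discs suffice.

Yes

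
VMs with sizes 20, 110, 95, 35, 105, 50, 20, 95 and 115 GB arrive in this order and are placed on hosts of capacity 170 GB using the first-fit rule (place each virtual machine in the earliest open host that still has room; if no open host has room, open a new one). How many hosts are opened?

  20 → host 1 (new)  [load 20/170]
  110 → host 1  [load 130/170]
  95 → host 2 (new)  [load 95/170]
  35 → host 1  [load 165/170]
  105 → host 3 (new)  [load 105/170]
  50 → host 2  [load 145/170]
  20 → host 2  [load 165/170]
  95 → host 4 (new)  [load 95/170]
  115 → host 5 (new)  [load 115/170]
5 hosts opened.

5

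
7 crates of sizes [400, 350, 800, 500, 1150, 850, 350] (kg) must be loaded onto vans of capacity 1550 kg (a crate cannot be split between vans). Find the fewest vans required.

3

Total = 1150 + 850 + 800 + 500 + 400 + 350 + 350 = 4400 kg.
Lower bound: ⌈4400/1550⌉ = 3 vans.
A packing using 3 vans:
  van 1: 1150 + 400 = 1550
  van 2: 850 + 500 = 1350
  van 3: 800 + 350 + 350 = 1500
This matches the lower bound, so 3 is optimal.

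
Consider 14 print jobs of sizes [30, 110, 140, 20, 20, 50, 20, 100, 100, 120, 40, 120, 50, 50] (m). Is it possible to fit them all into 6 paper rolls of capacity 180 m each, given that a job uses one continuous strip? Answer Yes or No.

A valid assignment using 6 paper rolls:
  roll 1: 140 + 40 = 180
  roll 2: 120 + 50 = 170
  roll 3: 120 + 50 = 170
  roll 4: 110 + 50 + 20 = 180
  roll 5: 100 + 30 + 20 + 20 = 170
  roll 6: 100 = 100
Every load is within 180 m, so 6 paper rolls suffice.

Yes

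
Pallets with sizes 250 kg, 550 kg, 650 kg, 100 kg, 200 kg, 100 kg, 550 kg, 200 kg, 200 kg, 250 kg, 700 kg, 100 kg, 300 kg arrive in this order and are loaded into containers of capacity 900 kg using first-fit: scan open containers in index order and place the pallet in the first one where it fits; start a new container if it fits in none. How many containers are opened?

5

  250 → container 1 (new)  [load 250/900]
  550 → container 1  [load 800/900]
  650 → container 2 (new)  [load 650/900]
  100 → container 1  [load 900/900]
  200 → container 2  [load 850/900]
  100 → container 3 (new)  [load 100/900]
  550 → container 3  [load 650/900]
  200 → container 3  [load 850/900]
  200 → container 4 (new)  [load 200/900]
  250 → container 4  [load 450/900]
  700 → container 5 (new)  [load 700/900]
  100 → container 4  [load 550/900]
  300 → container 4  [load 850/900]
5 containers opened.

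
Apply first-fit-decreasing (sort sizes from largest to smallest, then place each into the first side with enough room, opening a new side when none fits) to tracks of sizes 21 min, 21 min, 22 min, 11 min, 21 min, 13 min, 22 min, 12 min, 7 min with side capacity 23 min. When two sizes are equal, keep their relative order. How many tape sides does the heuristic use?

7

Sorted descending: 22, 22, 21, 21, 21, 13, 12, 11, 7.
  22 → side 1 (new)  [load 22/23]
  22 → side 2 (new)  [load 22/23]
  21 → side 3 (new)  [load 21/23]
  21 → side 4 (new)  [load 21/23]
  21 → side 5 (new)  [load 21/23]
  13 → side 6 (new)  [load 13/23]
  12 → side 7 (new)  [load 12/23]
  11 → side 7  [load 23/23]
  7 → side 6  [load 20/23]
7 tape sides opened.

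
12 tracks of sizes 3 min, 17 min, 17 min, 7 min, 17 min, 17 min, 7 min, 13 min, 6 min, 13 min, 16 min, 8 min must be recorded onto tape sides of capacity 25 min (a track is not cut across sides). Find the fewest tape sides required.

Total = 17 + 17 + 17 + 17 + 16 + 13 + 13 + 8 + 7 + 7 + 6 + 3 = 141 min.
Lower bound: ⌈141/25⌉ = 6 tape sides.
Also, 7 tracks each exceed 25/2 min, and no two of those can share a side, so at least 7 tape sides are needed.
A packing using 7 tape sides:
  side 1: 17 + 8 = 25
  side 2: 17 + 7 = 24
  side 3: 17 + 7 = 24
  side 4: 17 + 6 = 23
  side 5: 16 + 3 = 19
  side 6: 13 = 13
  side 7: 13 = 13
This matches the lower bound, so 7 is optimal.

7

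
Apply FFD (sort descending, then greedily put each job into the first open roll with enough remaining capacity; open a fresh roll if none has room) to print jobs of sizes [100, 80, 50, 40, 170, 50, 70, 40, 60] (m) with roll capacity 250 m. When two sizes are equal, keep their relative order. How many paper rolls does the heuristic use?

Sorted descending: 170, 100, 80, 70, 60, 50, 50, 40, 40.
  170 → roll 1 (new)  [load 170/250]
  100 → roll 2 (new)  [load 100/250]
  80 → roll 1  [load 250/250]
  70 → roll 2  [load 170/250]
  60 → roll 2  [load 230/250]
  50 → roll 3 (new)  [load 50/250]
  50 → roll 3  [load 100/250]
  40 → roll 3  [load 140/250]
  40 → roll 3  [load 180/250]
3 paper rolls opened.

3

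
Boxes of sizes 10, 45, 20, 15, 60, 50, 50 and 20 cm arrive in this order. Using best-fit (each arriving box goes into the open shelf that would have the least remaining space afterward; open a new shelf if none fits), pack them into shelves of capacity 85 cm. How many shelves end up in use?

4

  10 → shelf 1 (new)  [load 10/85]
  45 → shelf 1  [load 55/85]
  20 → shelf 1  [load 75/85]
  15 → shelf 2 (new)  [load 15/85]
  60 → shelf 2  [load 75/85]
  50 → shelf 3 (new)  [load 50/85]
  50 → shelf 4 (new)  [load 50/85]
  20 → shelf 3  [load 70/85]
4 shelves opened.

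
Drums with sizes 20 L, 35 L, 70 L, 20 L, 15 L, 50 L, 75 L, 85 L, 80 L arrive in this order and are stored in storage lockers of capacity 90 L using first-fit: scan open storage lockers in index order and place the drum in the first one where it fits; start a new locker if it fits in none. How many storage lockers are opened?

6

  20 → locker 1 (new)  [load 20/90]
  35 → locker 1  [load 55/90]
  70 → locker 2 (new)  [load 70/90]
  20 → locker 1  [load 75/90]
  15 → locker 1  [load 90/90]
  50 → locker 3 (new)  [load 50/90]
  75 → locker 4 (new)  [load 75/90]
  85 → locker 5 (new)  [load 85/90]
  80 → locker 6 (new)  [load 80/90]
6 storage lockers opened.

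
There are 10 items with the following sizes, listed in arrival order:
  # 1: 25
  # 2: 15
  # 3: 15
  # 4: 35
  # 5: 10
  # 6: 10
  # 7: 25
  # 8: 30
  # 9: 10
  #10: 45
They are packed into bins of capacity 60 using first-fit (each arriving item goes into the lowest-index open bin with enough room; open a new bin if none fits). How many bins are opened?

  25 → bin 1 (new)  [load 25/60]
  15 → bin 1  [load 40/60]
  15 → bin 1  [load 55/60]
  35 → bin 2 (new)  [load 35/60]
  10 → bin 2  [load 45/60]
  10 → bin 2  [load 55/60]
  25 → bin 3 (new)  [load 25/60]
  30 → bin 3  [load 55/60]
  10 → bin 4 (new)  [load 10/60]
  45 → bin 4  [load 55/60]
4 bins opened.

4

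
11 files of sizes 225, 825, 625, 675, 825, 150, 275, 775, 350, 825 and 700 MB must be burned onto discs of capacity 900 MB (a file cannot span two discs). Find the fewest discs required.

8

Total = 825 + 825 + 825 + 775 + 700 + 675 + 625 + 350 + 275 + 225 + 150 = 6250 MB.
Lower bound: ⌈6250/900⌉ = 7 discs.
A packing using 8 discs:
  disc 1: 825 = 825
  disc 2: 825 = 825
  disc 3: 825 = 825
  disc 4: 775 = 775
  disc 5: 700 + 150 = 850
  disc 6: 675 + 225 = 900
  disc 7: 625 + 275 = 900
  disc 8: 350 = 350
No arrangement into 7 discs stays within capacity, so 8 is optimal.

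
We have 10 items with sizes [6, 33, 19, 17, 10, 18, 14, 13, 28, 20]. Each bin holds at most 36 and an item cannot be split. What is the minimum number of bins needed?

Total = 33 + 28 + 20 + 19 + 18 + 17 + 14 + 13 + 10 + 6 = 178.
Lower bound: ⌈178/36⌉ = 5 bins.
A packing using 6 bins:
  bin 1: 33 = 33
  bin 2: 28 + 6 = 34
  bin 3: 20 + 14 = 34
  bin 4: 19 + 17 = 36
  bin 5: 18 + 13 = 31
  bin 6: 10 = 10
No arrangement into 5 bins stays within capacity, so 6 is optimal.

6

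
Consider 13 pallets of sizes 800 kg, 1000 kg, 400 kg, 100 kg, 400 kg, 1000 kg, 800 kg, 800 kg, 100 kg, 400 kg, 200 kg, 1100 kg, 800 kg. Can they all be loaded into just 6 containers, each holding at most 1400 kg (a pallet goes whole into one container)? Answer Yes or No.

No

Total = 7900 kg; ⌈7900/1400⌉ = 6.
7 pallets each exceed half the capacity and cannot share a container, forcing at least 7 containers.
At least 7 containers are required, but only 6 are allowed.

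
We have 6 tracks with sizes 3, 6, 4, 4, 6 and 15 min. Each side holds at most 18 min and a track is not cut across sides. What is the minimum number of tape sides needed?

3

Total = 15 + 6 + 6 + 4 + 4 + 3 = 38 min.
Lower bound: ⌈38/18⌉ = 3 tape sides.
A packing using 3 tape sides:
  side 1: 15 + 3 = 18
  side 2: 6 + 6 + 4 = 16
  side 3: 4 = 4
This matches the lower bound, so 3 is optimal.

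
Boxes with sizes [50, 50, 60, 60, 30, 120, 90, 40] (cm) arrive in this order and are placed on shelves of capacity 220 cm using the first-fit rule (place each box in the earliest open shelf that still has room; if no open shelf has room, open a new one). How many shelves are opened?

3

  50 → shelf 1 (new)  [load 50/220]
  50 → shelf 1  [load 100/220]
  60 → shelf 1  [load 160/220]
  60 → shelf 1  [load 220/220]
  30 → shelf 2 (new)  [load 30/220]
  120 → shelf 2  [load 150/220]
  90 → shelf 3 (new)  [load 90/220]
  40 → shelf 2  [load 190/220]
3 shelves opened.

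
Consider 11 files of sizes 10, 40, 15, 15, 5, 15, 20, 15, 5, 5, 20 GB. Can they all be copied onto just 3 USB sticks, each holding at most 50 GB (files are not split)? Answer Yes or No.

No

Total = 165 GB; ⌈165/50⌉ = 4.
At least 4 USB sticks are required, but only 3 are allowed.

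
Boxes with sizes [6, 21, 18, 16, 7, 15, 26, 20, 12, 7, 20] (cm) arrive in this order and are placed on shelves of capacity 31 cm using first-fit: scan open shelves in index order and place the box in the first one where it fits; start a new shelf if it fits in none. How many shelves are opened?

7

  6 → shelf 1 (new)  [load 6/31]
  21 → shelf 1  [load 27/31]
  18 → shelf 2 (new)  [load 18/31]
  16 → shelf 3 (new)  [load 16/31]
  7 → shelf 2  [load 25/31]
  15 → shelf 3  [load 31/31]
  26 → shelf 4 (new)  [load 26/31]
  20 → shelf 5 (new)  [load 20/31]
  12 → shelf 6 (new)  [load 12/31]
  7 → shelf 5  [load 27/31]
  20 → shelf 7 (new)  [load 20/31]
7 shelves opened.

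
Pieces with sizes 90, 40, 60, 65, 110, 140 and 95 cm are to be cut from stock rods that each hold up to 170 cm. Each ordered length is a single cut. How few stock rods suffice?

4

Total = 140 + 110 + 95 + 90 + 65 + 60 + 40 = 600 cm.
Lower bound: ⌈600/170⌉ = 4 stock rods.
A packing using 4 stock rods:
  stock rod 1: 140 = 140
  stock rod 2: 110 + 60 = 170
  stock rod 3: 95 + 65 = 160
  stock rod 4: 90 + 40 = 130
This matches the lower bound, so 4 is optimal.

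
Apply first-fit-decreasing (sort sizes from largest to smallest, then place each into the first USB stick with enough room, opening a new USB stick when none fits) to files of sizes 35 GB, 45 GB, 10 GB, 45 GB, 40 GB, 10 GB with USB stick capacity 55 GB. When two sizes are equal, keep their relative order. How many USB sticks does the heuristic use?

4

Sorted descending: 45, 45, 40, 35, 10, 10.
  45 → USB stick 1 (new)  [load 45/55]
  45 → USB stick 2 (new)  [load 45/55]
  40 → USB stick 3 (new)  [load 40/55]
  35 → USB stick 4 (new)  [load 35/55]
  10 → USB stick 1  [load 55/55]
  10 → USB stick 2  [load 55/55]
4 USB sticks opened.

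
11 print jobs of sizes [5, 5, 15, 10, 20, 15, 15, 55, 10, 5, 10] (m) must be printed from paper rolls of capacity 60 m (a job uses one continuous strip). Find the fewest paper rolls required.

3

Total = 55 + 20 + 15 + 15 + 15 + 10 + 10 + 10 + 5 + 5 + 5 = 165 m.
Lower bound: ⌈165/60⌉ = 3 paper rolls.
A packing using 3 paper rolls:
  roll 1: 55 + 5 = 60
  roll 2: 20 + 15 + 15 + 10 = 60
  roll 3: 15 + 10 + 10 + 5 + 5 = 45
This matches the lower bound, so 3 is optimal.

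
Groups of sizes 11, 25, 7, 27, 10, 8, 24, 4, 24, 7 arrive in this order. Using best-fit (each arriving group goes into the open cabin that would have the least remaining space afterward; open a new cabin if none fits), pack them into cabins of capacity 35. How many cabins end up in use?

5

  11 → cabin 1 (new)  [load 11/35]
  25 → cabin 2 (new)  [load 25/35]
  7 → cabin 2  [load 32/35]
  27 → cabin 3 (new)  [load 27/35]
  10 → cabin 1  [load 21/35]
  8 → cabin 3  [load 35/35]
  24 → cabin 4 (new)  [load 24/35]
  4 → cabin 4  [load 28/35]
  24 → cabin 5 (new)  [load 24/35]
  7 → cabin 4  [load 35/35]
5 cabins opened.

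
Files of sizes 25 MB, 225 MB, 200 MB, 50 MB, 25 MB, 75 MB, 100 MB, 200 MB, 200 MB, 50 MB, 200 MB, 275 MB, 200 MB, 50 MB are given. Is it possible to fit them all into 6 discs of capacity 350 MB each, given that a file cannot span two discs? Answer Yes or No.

Total = 1875 MB; ⌈1875/350⌉ = 6.
7 files each exceed half the capacity and cannot share a disc, forcing at least 7 discs.
At least 7 discs are required, but only 6 are allowed.

No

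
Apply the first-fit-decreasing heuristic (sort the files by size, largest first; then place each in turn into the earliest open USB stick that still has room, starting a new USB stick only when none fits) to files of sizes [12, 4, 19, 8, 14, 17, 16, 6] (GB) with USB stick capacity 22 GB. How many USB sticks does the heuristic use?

Sorted descending: 19, 17, 16, 14, 12, 8, 6, 4.
  19 → USB stick 1 (new)  [load 19/22]
  17 → USB stick 2 (new)  [load 17/22]
  16 → USB stick 3 (new)  [load 16/22]
  14 → USB stick 4 (new)  [load 14/22]
  12 → USB stick 5 (new)  [load 12/22]
  8 → USB stick 4  [load 22/22]
  6 → USB stick 3  [load 22/22]
  4 → USB stick 2  [load 21/22]
5 USB sticks opened.

5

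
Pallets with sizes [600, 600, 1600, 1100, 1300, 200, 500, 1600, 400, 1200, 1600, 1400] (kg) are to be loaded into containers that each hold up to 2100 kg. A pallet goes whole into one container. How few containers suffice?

7

Total = 1600 + 1600 + 1600 + 1400 + 1300 + 1200 + 1100 + 600 + 600 + 500 + 400 + 200 = 12100 kg.
Lower bound: ⌈12100/2100⌉ = 6 containers.
Also, 7 pallets each exceed 1050 kg, and no two of those can share a container, so at least 7 containers are needed.
A packing using 7 containers:
  container 1: 1600 + 500 = 2100
  container 2: 1600 + 400 = 2000
  container 3: 1600 + 200 = 1800
  container 4: 1400 + 600 = 2000
  container 5: 1300 + 600 = 1900
  container 6: 1200 = 1200
  container 7: 1100 = 1100
This matches the lower bound, so 7 is optimal.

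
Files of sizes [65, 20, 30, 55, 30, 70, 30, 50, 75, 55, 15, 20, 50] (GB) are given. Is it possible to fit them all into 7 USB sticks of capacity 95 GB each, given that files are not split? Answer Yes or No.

A valid assignment using 7 USB sticks:
  USB stick 1: 75 + 20 = 95
  USB stick 2: 70 + 20 = 90
  USB stick 3: 65 + 30 = 95
  USB stick 4: 55 + 30 = 85
  USB stick 5: 55 + 30 = 85
  USB stick 6: 50 + 15 = 65
  USB stick 7: 50 = 50
Every load is within 95 GB, so 7 USB sticks suffice.

Yes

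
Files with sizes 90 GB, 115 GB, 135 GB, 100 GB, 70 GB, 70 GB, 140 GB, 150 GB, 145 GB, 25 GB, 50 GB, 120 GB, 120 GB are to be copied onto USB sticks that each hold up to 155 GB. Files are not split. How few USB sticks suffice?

10

Total = 150 + 145 + 140 + 135 + 120 + 120 + 115 + 100 + 90 + 70 + 70 + 50 + 25 = 1330 GB.
Lower bound: ⌈1330/155⌉ = 9 USB sticks.
A packing using 10 USB sticks:
  USB stick 1: 150 = 150
  USB stick 2: 145 = 145
  USB stick 3: 140 = 140
  USB stick 4: 135 = 135
  USB stick 5: 120 + 25 = 145
  USB stick 6: 120 = 120
  USB stick 7: 115 = 115
  USB stick 8: 100 + 50 = 150
  USB stick 9: 90 = 90
  USB stick 10: 70 + 70 = 140
No arrangement into 9 USB sticks stays within capacity, so 10 is optimal.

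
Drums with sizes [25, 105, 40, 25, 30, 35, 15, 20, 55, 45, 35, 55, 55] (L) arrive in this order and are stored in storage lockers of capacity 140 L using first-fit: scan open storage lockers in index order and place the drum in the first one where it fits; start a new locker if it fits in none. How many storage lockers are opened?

  25 → locker 1 (new)  [load 25/140]
  105 → locker 1  [load 130/140]
  40 → locker 2 (new)  [load 40/140]
  25 → locker 2  [load 65/140]
  30 → locker 2  [load 95/140]
  35 → locker 2  [load 130/140]
  15 → locker 3 (new)  [load 15/140]
  20 → locker 3  [load 35/140]
  55 → locker 3  [load 90/140]
  45 → locker 3  [load 135/140]
  35 → locker 4 (new)  [load 35/140]
  55 → locker 4  [load 90/140]
  55 → locker 5 (new)  [load 55/140]
5 storage lockers opened.

5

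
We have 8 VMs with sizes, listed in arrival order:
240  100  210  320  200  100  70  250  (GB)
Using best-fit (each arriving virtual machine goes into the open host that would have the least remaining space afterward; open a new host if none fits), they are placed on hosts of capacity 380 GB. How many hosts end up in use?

5

  240 → host 1 (new)  [load 240/380]
  100 → host 1  [load 340/380]
  210 → host 2 (new)  [load 210/380]
  320 → host 3 (new)  [load 320/380]
  200 → host 4 (new)  [load 200/380]
  100 → host 2  [load 310/380]
  70 → host 2  [load 380/380]
  250 → host 5 (new)  [load 250/380]
5 hosts opened.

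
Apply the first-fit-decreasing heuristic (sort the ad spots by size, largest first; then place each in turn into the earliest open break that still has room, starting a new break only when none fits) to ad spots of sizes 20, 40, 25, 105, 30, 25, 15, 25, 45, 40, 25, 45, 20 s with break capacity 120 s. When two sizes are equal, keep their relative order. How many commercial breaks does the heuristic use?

4

Sorted descending: 105, 45, 45, 40, 40, 30, 25, 25, 25, 25, 20, 20, 15.
  105 → break 1 (new)  [load 105/120]
  45 → break 2 (new)  [load 45/120]
  45 → break 2  [load 90/120]
  40 → break 3 (new)  [load 40/120]
  40 → break 3  [load 80/120]
  30 → break 2  [load 120/120]
  25 → break 3  [load 105/120]
  25 → break 4 (new)  [load 25/120]
  25 → break 4  [load 50/120]
  25 → break 4  [load 75/120]
  20 → break 4  [load 95/120]
  20 → break 4  [load 115/120]
  15 → break 1  [load 120/120]
4 commercial breaks opened.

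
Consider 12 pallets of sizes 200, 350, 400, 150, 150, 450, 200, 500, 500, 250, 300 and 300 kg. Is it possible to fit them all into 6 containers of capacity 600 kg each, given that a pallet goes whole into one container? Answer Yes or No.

No

Total = 3750 kg; ⌈3750/600⌉ = 7.
At least 7 containers are required, but only 6 are allowed.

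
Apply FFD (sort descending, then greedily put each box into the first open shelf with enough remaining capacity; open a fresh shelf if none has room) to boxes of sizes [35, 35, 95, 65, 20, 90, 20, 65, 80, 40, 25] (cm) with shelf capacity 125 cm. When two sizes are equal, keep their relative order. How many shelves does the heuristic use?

5

Sorted descending: 95, 90, 80, 65, 65, 40, 35, 35, 25, 20, 20.
  95 → shelf 1 (new)  [load 95/125]
  90 → shelf 2 (new)  [load 90/125]
  80 → shelf 3 (new)  [load 80/125]
  65 → shelf 4 (new)  [load 65/125]
  65 → shelf 5 (new)  [load 65/125]
  40 → shelf 3  [load 120/125]
  35 → shelf 2  [load 125/125]
  35 → shelf 4  [load 100/125]
  25 → shelf 1  [load 120/125]
  20 → shelf 4  [load 120/125]
  20 → shelf 5  [load 85/125]
5 shelves opened.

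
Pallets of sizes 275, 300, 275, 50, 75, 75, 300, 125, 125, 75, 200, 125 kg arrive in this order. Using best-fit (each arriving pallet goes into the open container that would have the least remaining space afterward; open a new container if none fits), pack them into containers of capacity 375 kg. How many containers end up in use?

  275 → container 1 (new)  [load 275/375]
  300 → container 2 (new)  [load 300/375]
  275 → container 3 (new)  [load 275/375]
  50 → container 2  [load 350/375]
  75 → container 1  [load 350/375]
  75 → container 3  [load 350/375]
  300 → container 4 (new)  [load 300/375]
  125 → container 5 (new)  [load 125/375]
  125 → container 5  [load 250/375]
  75 → container 4  [load 375/375]
  200 → container 6 (new)  [load 200/375]
  125 → container 5  [load 375/375]
6 containers opened.

6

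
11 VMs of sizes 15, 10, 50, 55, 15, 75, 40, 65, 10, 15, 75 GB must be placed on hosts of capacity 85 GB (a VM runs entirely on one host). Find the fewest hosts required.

Total = 75 + 75 + 65 + 55 + 50 + 40 + 15 + 15 + 15 + 10 + 10 = 425 GB.
Lower bound: ⌈425/85⌉ = 5 hosts.
A packing using 6 hosts:
  host 1: 75 + 10 = 85
  host 2: 75 + 10 = 85
  host 3: 65 + 15 = 80
  host 4: 55 + 15 + 15 = 85
  host 5: 50 = 50
  host 6: 40 = 40
No arrangement into 5 hosts stays within capacity, so 6 is optimal.

6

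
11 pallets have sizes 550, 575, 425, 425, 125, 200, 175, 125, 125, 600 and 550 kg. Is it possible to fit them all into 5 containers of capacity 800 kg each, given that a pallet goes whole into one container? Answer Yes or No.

Total = 3875 kg; ⌈3875/800⌉ = 5.
6 pallets each exceed half the capacity and cannot share a container, forcing at least 6 containers.
At least 6 containers are required, but only 5 are allowed.

No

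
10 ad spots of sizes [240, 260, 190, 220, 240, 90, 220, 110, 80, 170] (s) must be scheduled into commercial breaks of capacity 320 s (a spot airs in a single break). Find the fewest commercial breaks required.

Total = 260 + 240 + 240 + 220 + 220 + 190 + 170 + 110 + 90 + 80 = 1820 s.
Lower bound: ⌈1820/320⌉ = 6 commercial breaks.
Also, 7 ad spots each exceed 160 s, and no two of those can share a break, so at least 7 commercial breaks are needed.
A packing using 7 commercial breaks:
  break 1: 260 = 260
  break 2: 240 + 80 = 320
  break 3: 240 = 240
  break 4: 220 + 90 = 310
  break 5: 220 = 220
  break 6: 190 + 110 = 300
  break 7: 170 = 170
This matches the lower bound, so 7 is optimal.

7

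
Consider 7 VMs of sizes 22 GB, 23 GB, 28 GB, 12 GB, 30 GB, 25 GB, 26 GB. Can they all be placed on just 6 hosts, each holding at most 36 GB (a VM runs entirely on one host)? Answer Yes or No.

A valid assignment using 6 hosts:
  host 1: 30 = 30
  host 2: 28 = 28
  host 3: 26 = 26
  host 4: 25 = 25
  host 5: 23 + 12 = 35
  host 6: 22 = 22
Every load is within 36 GB, so 6 hosts suffice.

Yes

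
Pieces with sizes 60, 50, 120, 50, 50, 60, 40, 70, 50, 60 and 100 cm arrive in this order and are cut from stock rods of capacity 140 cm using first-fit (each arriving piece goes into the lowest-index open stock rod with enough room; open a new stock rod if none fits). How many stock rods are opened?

6

  60 → stock rod 1 (new)  [load 60/140]
  50 → stock rod 1  [load 110/140]
  120 → stock rod 2 (new)  [load 120/140]
  50 → stock rod 3 (new)  [load 50/140]
  50 → stock rod 3  [load 100/140]
  60 → stock rod 4 (new)  [load 60/140]
  40 → stock rod 3  [load 140/140]
  70 → stock rod 4  [load 130/140]
  50 → stock rod 5 (new)  [load 50/140]
  60 → stock rod 5  [load 110/140]
  100 → stock rod 6 (new)  [load 100/140]
6 stock rods opened.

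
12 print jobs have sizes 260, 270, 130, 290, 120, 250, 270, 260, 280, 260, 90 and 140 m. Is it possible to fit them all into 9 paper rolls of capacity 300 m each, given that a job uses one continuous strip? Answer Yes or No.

Total = 2620 m; ⌈2620/300⌉ = 9.
The bound of 9 does not rule out 9, but exhaustive search shows no assignment into 9 paper rolls of capacity 300 m exists — the minimum is 10.

No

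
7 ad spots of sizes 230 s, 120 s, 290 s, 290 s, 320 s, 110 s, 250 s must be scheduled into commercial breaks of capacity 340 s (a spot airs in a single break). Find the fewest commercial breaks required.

6

Total = 320 + 290 + 290 + 250 + 230 + 120 + 110 = 1610 s.
Lower bound: ⌈1610/340⌉ = 5 commercial breaks.
A packing using 6 commercial breaks:
  break 1: 320 = 320
  break 2: 290 = 290
  break 3: 290 = 290
  break 4: 250 = 250
  break 5: 230 + 110 = 340
  break 6: 120 = 120
No arrangement into 5 commercial breaks stays within capacity, so 6 is optimal.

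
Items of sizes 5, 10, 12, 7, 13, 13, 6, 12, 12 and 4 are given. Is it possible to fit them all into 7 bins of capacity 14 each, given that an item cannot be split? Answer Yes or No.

No

Total = 94; ⌈94/14⌉ = 7.
The bound of 7 does not rule out 7, but exhaustive search shows no assignment into 7 bins of capacity 14 exists — the minimum is 8.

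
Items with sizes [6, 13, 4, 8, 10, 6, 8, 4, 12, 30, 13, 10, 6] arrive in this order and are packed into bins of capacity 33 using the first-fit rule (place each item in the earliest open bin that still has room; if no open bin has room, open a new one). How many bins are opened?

5

  6 → bin 1 (new)  [load 6/33]
  13 → bin 1  [load 19/33]
  4 → bin 1  [load 23/33]
  8 → bin 1  [load 31/33]
  10 → bin 2 (new)  [load 10/33]
  6 → bin 2  [load 16/33]
  8 → bin 2  [load 24/33]
  4 → bin 2  [load 28/33]
  12 → bin 3 (new)  [load 12/33]
  30 → bin 4 (new)  [load 30/33]
  13 → bin 3  [load 25/33]
  10 → bin 5 (new)  [load 10/33]
  6 → bin 3  [load 31/33]
5 bins opened.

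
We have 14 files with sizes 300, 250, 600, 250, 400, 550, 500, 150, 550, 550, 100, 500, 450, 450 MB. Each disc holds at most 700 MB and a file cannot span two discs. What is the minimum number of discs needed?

9

Total = 600 + 550 + 550 + 550 + 500 + 500 + 450 + 450 + 400 + 300 + 250 + 250 + 150 + 100 = 5600 MB.
Lower bound: ⌈5600/700⌉ = 8 discs.
Also, 9 files each exceed 350 MB, and no two of those can share a disc, so at least 9 discs are needed.
A packing using 9 discs:
  disc 1: 600 + 100 = 700
  disc 2: 550 + 150 = 700
  disc 3: 550 = 550
  disc 4: 550 = 550
  disc 5: 500 = 500
  disc 6: 500 = 500
  disc 7: 450 + 250 = 700
  disc 8: 450 + 250 = 700
  disc 9: 400 + 300 = 700
This matches the lower bound, so 9 is optimal.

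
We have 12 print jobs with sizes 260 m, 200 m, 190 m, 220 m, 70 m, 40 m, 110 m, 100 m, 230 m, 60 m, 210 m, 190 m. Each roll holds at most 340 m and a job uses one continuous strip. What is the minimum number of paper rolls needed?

Total = 260 + 230 + 220 + 210 + 200 + 190 + 190 + 110 + 100 + 70 + 60 + 40 = 1880 m.
Lower bound: ⌈1880/340⌉ = 6 paper rolls.
Also, 7 print jobs each exceed 170 m, and no two of those can share a roll, so at least 7 paper rolls are needed.
A packing using 7 paper rolls:
  roll 1: 260 + 70 = 330
  roll 2: 230 + 110 = 340
  roll 3: 220 + 100 = 320
  roll 4: 210 + 60 + 40 = 310
  roll 5: 200 = 200
  roll 6: 190 = 190
  roll 7: 190 = 190
This matches the lower bound, so 7 is optimal.

7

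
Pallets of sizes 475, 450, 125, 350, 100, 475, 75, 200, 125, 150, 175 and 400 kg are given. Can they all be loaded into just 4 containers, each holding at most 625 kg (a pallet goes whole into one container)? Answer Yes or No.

No

Total = 3100 kg; ⌈3100/625⌉ = 5.
At least 5 containers are required, but only 4 are allowed.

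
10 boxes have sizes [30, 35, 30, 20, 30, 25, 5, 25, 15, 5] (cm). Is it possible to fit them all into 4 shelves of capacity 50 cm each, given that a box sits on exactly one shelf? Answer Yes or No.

Total = 220 cm; ⌈220/50⌉ = 5.
At least 5 shelves are required, but only 4 are allowed.

No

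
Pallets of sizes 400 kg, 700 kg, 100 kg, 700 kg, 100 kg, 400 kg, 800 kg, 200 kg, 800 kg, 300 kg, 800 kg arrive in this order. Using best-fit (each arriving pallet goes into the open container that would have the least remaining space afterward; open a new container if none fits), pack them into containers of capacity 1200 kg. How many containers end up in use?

  400 → container 1 (new)  [load 400/1200]
  700 → container 1  [load 1100/1200]
  100 → container 1  [load 1200/1200]
  700 → container 2 (new)  [load 700/1200]
  100 → container 2  [load 800/1200]
  400 → container 2  [load 1200/1200]
  800 → container 3 (new)  [load 800/1200]
  200 → container 3  [load 1000/1200]
  800 → container 4 (new)  [load 800/1200]
  300 → container 4  [load 1100/1200]
  800 → container 5 (new)  [load 800/1200]
5 containers opened.

5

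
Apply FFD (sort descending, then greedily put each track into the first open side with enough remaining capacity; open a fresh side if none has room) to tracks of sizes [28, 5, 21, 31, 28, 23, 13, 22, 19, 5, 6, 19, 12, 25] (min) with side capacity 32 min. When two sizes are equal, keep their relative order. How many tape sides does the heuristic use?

9

Sorted descending: 31, 28, 28, 25, 23, 22, 21, 19, 19, 13, 12, 6, 5, 5.
  31 → side 1 (new)  [load 31/32]
  28 → side 2 (new)  [load 28/32]
  28 → side 3 (new)  [load 28/32]
  25 → side 4 (new)  [load 25/32]
  23 → side 5 (new)  [load 23/32]
  22 → side 6 (new)  [load 22/32]
  21 → side 7 (new)  [load 21/32]
  19 → side 8 (new)  [load 19/32]
  19 → side 9 (new)  [load 19/32]
  13 → side 8  [load 32/32]
  12 → side 9  [load 31/32]
  6 → side 4  [load 31/32]
  5 → side 5  [load 28/32]
  5 → side 6  [load 27/32]
9 tape sides opened.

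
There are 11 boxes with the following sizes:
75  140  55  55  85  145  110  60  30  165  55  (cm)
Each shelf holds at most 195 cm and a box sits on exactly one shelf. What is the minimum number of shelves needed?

6

Total = 165 + 145 + 140 + 110 + 85 + 75 + 60 + 55 + 55 + 55 + 30 = 975 cm.
Lower bound: ⌈975/195⌉ = 5 shelves.
A packing using 6 shelves:
  shelf 1: 165 + 30 = 195
  shelf 2: 145 = 145
  shelf 3: 140 + 55 = 195
  shelf 4: 110 + 85 = 195
  shelf 5: 75 + 60 + 55 = 190
  shelf 6: 55 = 55
No arrangement into 5 shelves stays within capacity, so 6 is optimal.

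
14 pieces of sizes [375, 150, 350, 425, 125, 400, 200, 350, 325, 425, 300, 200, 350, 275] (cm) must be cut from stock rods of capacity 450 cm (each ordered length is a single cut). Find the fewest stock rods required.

11

Total = 425 + 425 + 400 + 375 + 350 + 350 + 350 + 325 + 300 + 275 + 200 + 200 + 150 + 125 = 4250 cm.
Lower bound: ⌈4250/450⌉ = 10 stock rods.
A packing using 11 stock rods:
  stock rod 1: 425 = 425
  stock rod 2: 425 = 425
  stock rod 3: 400 = 400
  stock rod 4: 375 = 375
  stock rod 5: 350 = 350
  stock rod 6: 350 = 350
  stock rod 7: 350 = 350
  stock rod 8: 325 + 125 = 450
  stock rod 9: 300 + 150 = 450
  stock rod 10: 275 = 275
  stock rod 11: 200 + 200 = 400
No arrangement into 10 stock rods stays within capacity, so 11 is optimal.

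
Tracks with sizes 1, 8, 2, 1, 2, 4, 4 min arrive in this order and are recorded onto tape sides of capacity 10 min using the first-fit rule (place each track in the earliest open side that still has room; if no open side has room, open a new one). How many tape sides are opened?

  1 → side 1 (new)  [load 1/10]
  8 → side 1  [load 9/10]
  2 → side 2 (new)  [load 2/10]
  1 → side 1  [load 10/10]
  2 → side 2  [load 4/10]
  4 → side 2  [load 8/10]
  4 → side 3 (new)  [load 4/10]
3 tape sides opened.

3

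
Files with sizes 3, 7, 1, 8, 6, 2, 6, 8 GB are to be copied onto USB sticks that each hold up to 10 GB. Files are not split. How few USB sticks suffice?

Total = 8 + 8 + 7 + 6 + 6 + 3 + 2 + 1 = 41 GB.
Lower bound: ⌈41/10⌉ = 5 USB sticks.
A packing using 5 USB sticks:
  USB stick 1: 8 + 2 = 10
  USB stick 2: 8 + 1 = 9
  USB stick 3: 7 + 3 = 10
  USB stick 4: 6 = 6
  USB stick 5: 6 = 6
This matches the lower bound, so 5 is optimal.

5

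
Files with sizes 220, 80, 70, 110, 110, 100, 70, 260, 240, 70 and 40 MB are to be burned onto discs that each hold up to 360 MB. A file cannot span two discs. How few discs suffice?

4

Total = 260 + 240 + 220 + 110 + 110 + 100 + 80 + 70 + 70 + 70 + 40 = 1370 MB.
Lower bound: ⌈1370/360⌉ = 4 discs.
A packing using 4 discs:
  disc 1: 260 + 100 = 360
  disc 2: 240 + 110 = 350
  disc 3: 220 + 110 = 330
  disc 4: 80 + 70 + 70 + 70 + 40 = 330
This matches the lower bound, so 4 is optimal.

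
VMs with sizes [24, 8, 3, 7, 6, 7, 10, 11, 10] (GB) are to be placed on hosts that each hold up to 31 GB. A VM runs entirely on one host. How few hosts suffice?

3

Total = 24 + 11 + 10 + 10 + 8 + 7 + 7 + 6 + 3 = 86 GB.
Lower bound: ⌈86/31⌉ = 3 hosts.
A packing using 3 hosts:
  host 1: 24 + 7 = 31
  host 2: 11 + 10 + 10 = 31
  host 3: 8 + 7 + 6 + 3 = 24
This matches the lower bound, so 3 is optimal.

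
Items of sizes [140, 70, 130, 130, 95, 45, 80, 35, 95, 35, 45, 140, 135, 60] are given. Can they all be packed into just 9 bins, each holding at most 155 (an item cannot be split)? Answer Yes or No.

A valid assignment using 9 bins:
  bin 1: 140 = 140
  bin 2: 140 = 140
  bin 3: 135 = 135
  bin 4: 130 = 130
  bin 5: 130 = 130
  bin 6: 95 + 60 = 155
  bin 7: 95 + 45 = 140
  bin 8: 80 + 70 = 150
  bin 9: 45 + 35 + 35 = 115
Every load is within 155, so 9 bins suffice.

Yes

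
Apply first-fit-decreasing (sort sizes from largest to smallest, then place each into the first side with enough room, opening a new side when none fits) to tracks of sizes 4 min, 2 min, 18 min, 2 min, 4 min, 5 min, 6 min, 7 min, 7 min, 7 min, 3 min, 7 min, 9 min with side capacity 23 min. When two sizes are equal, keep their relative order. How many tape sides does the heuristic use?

Sorted descending: 18, 9, 7, 7, 7, 7, 6, 5, 4, 4, 3, 2, 2.
  18 → side 1 (new)  [load 18/23]
  9 → side 2 (new)  [load 9/23]
  7 → side 2  [load 16/23]
  7 → side 2  [load 23/23]
  7 → side 3 (new)  [load 7/23]
  7 → side 3  [load 14/23]
  6 → side 3  [load 20/23]
  5 → side 1  [load 23/23]
  4 → side 4 (new)  [load 4/23]
  4 → side 4  [load 8/23]
  3 → side 3  [load 23/23]
  2 → side 4  [load 10/23]
  2 → side 4  [load 12/23]
4 tape sides opened.

4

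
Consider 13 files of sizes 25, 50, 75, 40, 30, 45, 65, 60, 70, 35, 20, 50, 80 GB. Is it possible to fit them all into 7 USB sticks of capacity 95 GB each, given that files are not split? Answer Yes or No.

A valid assignment using 7 USB sticks:
  USB stick 1: 80 = 80
  USB stick 2: 75 + 20 = 95
  USB stick 3: 70 + 25 = 95
  USB stick 4: 65 + 30 = 95
  USB stick 5: 60 + 35 = 95
  USB stick 6: 50 + 45 = 95
  USB stick 7: 50 + 40 = 90
Every load is within 95 GB, so 7 USB sticks suffice.

Yes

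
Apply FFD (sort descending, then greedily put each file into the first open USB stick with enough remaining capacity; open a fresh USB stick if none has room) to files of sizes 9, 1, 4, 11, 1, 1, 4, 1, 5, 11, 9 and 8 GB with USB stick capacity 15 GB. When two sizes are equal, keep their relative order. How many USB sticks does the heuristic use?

Sorted descending: 11, 11, 9, 9, 8, 5, 4, 4, 1, 1, 1, 1.
  11 → USB stick 1 (new)  [load 11/15]
  11 → USB stick 2 (new)  [load 11/15]
  9 → USB stick 3 (new)  [load 9/15]
  9 → USB stick 4 (new)  [load 9/15]
  8 → USB stick 5 (new)  [load 8/15]
  5 → USB stick 3  [load 14/15]
  4 → USB stick 1  [load 15/15]
  4 → USB stick 2  [load 15/15]
  1 → USB stick 3  [load 15/15]
  1 → USB stick 4  [load 10/15]
  1 → USB stick 4  [load 11/15]
  1 → USB stick 4  [load 12/15]
5 USB sticks opened.

5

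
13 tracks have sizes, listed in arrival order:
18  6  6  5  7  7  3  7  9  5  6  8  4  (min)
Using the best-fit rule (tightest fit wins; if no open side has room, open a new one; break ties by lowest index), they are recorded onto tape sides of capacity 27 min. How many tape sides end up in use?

  18 → side 1 (new)  [load 18/27]
  6 → side 1  [load 24/27]
  6 → side 2 (new)  [load 6/27]
  5 → side 2  [load 11/27]
  7 → side 2  [load 18/27]
  7 → side 2  [load 25/27]
  3 → side 1  [load 27/27]
  7 → side 3 (new)  [load 7/27]
  9 → side 3  [load 16/27]
  5 → side 3  [load 21/27]
  6 → side 3  [load 27/27]
  8 → side 4 (new)  [load 8/27]
  4 → side 4  [load 12/27]
4 tape sides opened.

4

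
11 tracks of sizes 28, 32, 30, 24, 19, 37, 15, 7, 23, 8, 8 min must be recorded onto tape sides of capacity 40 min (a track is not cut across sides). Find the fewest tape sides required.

Total = 37 + 32 + 30 + 28 + 24 + 23 + 19 + 15 + 8 + 8 + 7 = 231 min.
Lower bound: ⌈231/40⌉ = 6 tape sides.
A packing using 7 tape sides:
  side 1: 37 = 37
  side 2: 32 + 8 = 40
  side 3: 30 + 8 = 38
  side 4: 28 + 7 = 35
  side 5: 24 + 15 = 39
  side 6: 23 = 23
  side 7: 19 = 19
No arrangement into 6 tape sides stays within capacity, so 7 is optimal.

7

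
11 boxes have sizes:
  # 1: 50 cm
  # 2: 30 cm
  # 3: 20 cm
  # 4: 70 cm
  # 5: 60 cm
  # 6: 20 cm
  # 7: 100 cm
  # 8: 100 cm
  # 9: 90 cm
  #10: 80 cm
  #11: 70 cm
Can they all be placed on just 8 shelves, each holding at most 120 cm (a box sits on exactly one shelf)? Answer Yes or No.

A valid assignment using 7 shelves:
  shelf 1: 100 + 20 = 120
  shelf 2: 100 + 20 = 120
  shelf 3: 90 + 30 = 120
  shelf 4: 80 = 80
  shelf 5: 70 + 50 = 120
  shelf 6: 70 = 70
  shelf 7: 60 = 60
That uses only 7 ≤ 8, so 8 shelves are enough.

Yes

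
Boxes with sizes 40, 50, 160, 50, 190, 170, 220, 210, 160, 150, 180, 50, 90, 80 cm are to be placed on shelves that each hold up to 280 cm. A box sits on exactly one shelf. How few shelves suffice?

8

Total = 220 + 210 + 190 + 180 + 170 + 160 + 160 + 150 + 90 + 80 + 50 + 50 + 50 + 40 = 1800 cm.
Lower bound: ⌈1800/280⌉ = 7 shelves.
Also, 8 boxes each exceed 140 cm, and no two of those can share a shelf, so at least 8 shelves are needed.
A packing using 8 shelves:
  shelf 1: 220 + 50 = 270
  shelf 2: 210 + 50 = 260
  shelf 3: 190 + 90 = 280
  shelf 4: 180 + 80 = 260
  shelf 5: 170 + 50 + 40 = 260
  shelf 6: 160 = 160
  shelf 7: 160 = 160
  shelf 8: 150 = 150
This matches the lower bound, so 8 is optimal.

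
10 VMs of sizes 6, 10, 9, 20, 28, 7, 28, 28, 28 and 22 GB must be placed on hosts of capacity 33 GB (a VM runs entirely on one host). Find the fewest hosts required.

7

Total = 28 + 28 + 28 + 28 + 22 + 20 + 10 + 9 + 7 + 6 = 186 GB.
Lower bound: ⌈186/33⌉ = 6 hosts.
A packing using 7 hosts:
  host 1: 28 = 28
  host 2: 28 = 28
  host 3: 28 = 28
  host 4: 28 = 28
  host 5: 22 + 10 = 32
  host 6: 20 + 9 = 29
  host 7: 7 + 6 = 13
No arrangement into 6 hosts stays within capacity, so 7 is optimal.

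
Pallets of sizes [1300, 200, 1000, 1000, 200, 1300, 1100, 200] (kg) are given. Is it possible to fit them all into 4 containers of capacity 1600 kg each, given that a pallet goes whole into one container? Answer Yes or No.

Total = 6300 kg; ⌈6300/1600⌉ = 4.
5 pallets each exceed half the capacity and cannot share a container, forcing at least 5 containers.
At least 5 containers are required, but only 4 are allowed.

No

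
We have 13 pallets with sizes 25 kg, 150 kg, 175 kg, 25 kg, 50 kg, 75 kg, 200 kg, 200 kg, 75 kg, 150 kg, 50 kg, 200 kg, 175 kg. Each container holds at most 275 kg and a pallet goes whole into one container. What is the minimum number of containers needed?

Total = 200 + 200 + 200 + 175 + 175 + 150 + 150 + 75 + 75 + 50 + 50 + 25 + 25 = 1550 kg.
Lower bound: ⌈1550/275⌉ = 6 containers.
Also, 7 pallets each exceed 275/2 kg, and no two of those can share a container, so at least 7 containers are needed.
A packing using 7 containers:
  container 1: 200 + 75 = 275
  container 2: 200 + 75 = 275
  container 3: 200 + 50 + 25 = 275
  container 4: 175 + 50 + 25 = 250
  container 5: 175 = 175
  container 6: 150 = 150
  container 7: 150 = 150
This matches the lower bound, so 7 is optimal.

7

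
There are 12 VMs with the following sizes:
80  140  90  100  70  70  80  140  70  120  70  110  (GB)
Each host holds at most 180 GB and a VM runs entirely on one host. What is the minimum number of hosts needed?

8

Total = 140 + 140 + 120 + 110 + 100 + 90 + 80 + 80 + 70 + 70 + 70 + 70 = 1140 GB.
Lower bound: ⌈1140/180⌉ = 7 hosts.
A packing using 8 hosts:
  host 1: 140 = 140
  host 2: 140 = 140
  host 3: 120 = 120
  host 4: 110 + 70 = 180
  host 5: 100 + 80 = 180
  host 6: 90 + 80 = 170
  host 7: 70 + 70 = 140
  host 8: 70 = 70
No arrangement into 7 hosts stays within capacity, so 8 is optimal.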